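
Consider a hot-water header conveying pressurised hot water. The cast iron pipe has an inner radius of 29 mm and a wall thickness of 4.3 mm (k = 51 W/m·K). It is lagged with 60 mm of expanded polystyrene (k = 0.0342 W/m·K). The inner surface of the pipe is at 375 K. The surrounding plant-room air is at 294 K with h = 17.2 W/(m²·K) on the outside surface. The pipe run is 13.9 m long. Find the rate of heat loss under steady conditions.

For a radial system each layer contributes R = ln(r_out/r_in)/(2πkL); films add R = 1/(hA).
R_cast iron pipe wall = ln(33.3/29)/(2π×51×13.9) = 3.104×10^-5 K/W
R_expanded polystyrene = ln(93.3/33.3)/(2π×0.0342×13.9) = 0.3449 K/W
R_outer film = 1/(h_o·2πr_oL) = 1/(17.2×2π×0.0933×13.9) = 0.007135 K/W
R_total = 0.3521 K/W
Q = ΔT/R_total = 81/0.3521

Q ≈ 230 W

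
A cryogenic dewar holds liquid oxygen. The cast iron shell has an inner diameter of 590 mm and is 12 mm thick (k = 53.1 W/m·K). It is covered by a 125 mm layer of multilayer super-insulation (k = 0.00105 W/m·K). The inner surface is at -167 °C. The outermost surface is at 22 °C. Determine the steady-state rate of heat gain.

Radial (spherical) resistances in series:
R_cast iron shell = (1/0.295 − 1/0.307)/(4π×53.1) = 1.986×10^-4 K/W
R_multilayer super-insulation = (1/0.307 − 1/0.432)/(4π×0.00105) = 71.43 K/W
R_total = 71.43 K/W
Q = ΔT/R_total = 189/71.43

Q ≈ 2.65 W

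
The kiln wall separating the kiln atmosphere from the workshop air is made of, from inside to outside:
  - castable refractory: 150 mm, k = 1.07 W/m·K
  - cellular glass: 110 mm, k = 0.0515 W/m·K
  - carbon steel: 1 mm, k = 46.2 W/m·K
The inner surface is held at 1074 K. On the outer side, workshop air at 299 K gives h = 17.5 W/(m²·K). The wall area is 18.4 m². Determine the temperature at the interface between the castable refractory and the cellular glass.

T ≈ 1030 K

Using the resistance-network approach (series):
R_castable refractory = L/(kA) = 0.15/(1.07×18.4) = 0.007619 K/W
R_cellular glass = L/(kA) = 0.11/(0.0515×18.4) = 0.1161 K/W
R_carbon steel = L/(kA) = 0.001/(46.2×18.4) = 1.176×10^-6 K/W
R_outer film = 1/(h_o·A) = 1/(17.5×18.4) = 0.003106 K/W
R_total = 0.1268 K/W;  Q = ΔT/R_total = 775/0.1268 = 6112 W
T_interface = T_inner − Q·ΣR(inner→interface) = 1074 − 6110×0.007619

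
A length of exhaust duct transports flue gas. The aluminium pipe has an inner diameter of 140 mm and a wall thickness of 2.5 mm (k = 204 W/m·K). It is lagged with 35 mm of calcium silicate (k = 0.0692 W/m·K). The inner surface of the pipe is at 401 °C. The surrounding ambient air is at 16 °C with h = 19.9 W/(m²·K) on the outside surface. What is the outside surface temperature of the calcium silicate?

Per-layer cylindrical resistances, series-summed:
R_aluminium pipe wall = ln(72.5/70)/(2π×204×1) = 2.738×10^-5 K/W
R_calcium silicate = ln(107.5/72.5)/(2π×0.0692×1) = 0.906 K/W
R_outer film = 1/(h_o·2πr_oL) = 1/(19.9×2π×0.1075×1) = 0.0744 K/W
R_total = 0.9804 K/W
Q = ΔT/R_total = 385/0.9804
Q = 393 W/m
T_interface = T_inner − Q·ΣR(inner→interface) = 401 − 393×0.906

T ≈ 45.2 °C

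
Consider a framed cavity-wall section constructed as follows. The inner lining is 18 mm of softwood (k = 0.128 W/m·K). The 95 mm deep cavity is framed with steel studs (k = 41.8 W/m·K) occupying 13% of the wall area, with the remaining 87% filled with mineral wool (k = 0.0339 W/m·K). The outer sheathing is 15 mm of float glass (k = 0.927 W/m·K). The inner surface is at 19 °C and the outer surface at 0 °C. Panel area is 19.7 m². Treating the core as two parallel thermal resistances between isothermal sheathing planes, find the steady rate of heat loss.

Sheathing layers in series; stud and cavity paths in parallel between them.
R_inner = 0.018/(0.128×19.7) = 0.007138 K/W
R_stud  = 0.095/(41.8×0.13×19.7) = 8.874×10^-4 K/W
R_cav   = 0.095/(0.0339×0.87×19.7) = 0.1635 K/W
1/R_core = 1/R_stud + 1/R_cav → R_core = 8.826×10^-4 K/W
R_outer = 0.015/(0.927×19.7) = 8.214×10^-4 K/W
R_total = 0.008842 K/W
Q = ΔT/R_total = 19/0.008842

Q ≈ 2150 W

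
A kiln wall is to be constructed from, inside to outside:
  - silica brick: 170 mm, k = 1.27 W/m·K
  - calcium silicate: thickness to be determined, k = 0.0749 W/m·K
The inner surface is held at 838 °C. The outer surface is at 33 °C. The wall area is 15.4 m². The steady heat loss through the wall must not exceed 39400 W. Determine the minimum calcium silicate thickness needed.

Thermal resistances in series:
R_silica brick = L/(kA) = 0.17/(1.27×15.4) = 0.008692 K/W
Sum of the known resistances R_other = 0.008692 K/W
Required total resistance R_tot = ΔT/Q_allow = 805/39400 = 0.02043 K/W
R_calcium silicate = R_tot − R_other = 0.01174 K/W
L = R·k·A = 0.01174×0.0749×15.4

L ≈ 13.5 mm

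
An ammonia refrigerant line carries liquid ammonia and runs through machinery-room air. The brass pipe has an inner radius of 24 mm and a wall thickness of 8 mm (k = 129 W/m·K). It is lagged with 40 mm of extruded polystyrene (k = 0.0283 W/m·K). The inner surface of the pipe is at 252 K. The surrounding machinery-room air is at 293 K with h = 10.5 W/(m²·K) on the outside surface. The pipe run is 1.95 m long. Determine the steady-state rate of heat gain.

Treating each annulus and film as a series resistance:
R_brass pipe wall = ln(32/24)/(2π×129×1.95) = 1.82×10^-4 K/W
R_extruded polystyrene = ln(72/32)/(2π×0.0283×1.95) = 2.339 K/W
R_outer film = 1/(h_o·2πr_oL) = 1/(10.5×2π×0.072×1.95) = 0.108 K/W
R_total = 2.447 K/W
Q = ΔT/R_total = 41/2.447

Q ≈ 16.8 W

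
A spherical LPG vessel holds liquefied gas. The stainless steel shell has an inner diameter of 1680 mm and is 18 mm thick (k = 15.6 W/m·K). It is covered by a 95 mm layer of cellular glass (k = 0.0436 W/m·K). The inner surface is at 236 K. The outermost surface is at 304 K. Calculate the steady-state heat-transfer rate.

Q ≈ 320 W

For a spherical shell R = (1/r₁ − 1/r₂)/(4πk); film R = 1/(h·4πr²). In series:
R_stainless steel shell = (1/0.84 − 1/0.858)/(4π×15.6) = 1.274×10^-4 K/W
R_cellular glass = (1/0.858 − 1/0.953)/(4π×0.0436) = 0.2121 K/W
R_total = 0.2122 K/W
Q = ΔT/R_total = 68/0.2122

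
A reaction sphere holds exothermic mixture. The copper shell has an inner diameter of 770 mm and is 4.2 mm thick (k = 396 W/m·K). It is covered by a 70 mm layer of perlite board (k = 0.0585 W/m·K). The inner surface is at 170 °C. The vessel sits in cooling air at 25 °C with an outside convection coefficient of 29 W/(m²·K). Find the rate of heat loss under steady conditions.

Each spherical layer contributes R = (1/r_i − 1/r_o)/(4πk):
R_copper shell = (1/0.385 − 1/0.3892)/(4π×396) = 5.633×10^-6 K/W
R_perlite board = (1/0.3892 − 1/0.4592)/(4π×0.0585) = 0.5328 K/W
R_outer film = 1/(h·4πr_o²) = 1/(29×4π×0.4592²) = 0.01301 K/W
R_total = 0.5458 K/W
Q = ΔT/R_total = 145/0.5458

Q ≈ 266 W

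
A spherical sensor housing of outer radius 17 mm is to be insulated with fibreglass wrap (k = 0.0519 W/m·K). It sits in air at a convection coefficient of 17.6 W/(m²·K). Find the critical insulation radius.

r_cr ≈ 5.9 mm

For a sphere r_cr = 2k/h = 2×0.0519/17.6
r_cr = 5.9 mm; since the bare radius (17 mm) is above r_cr, any added insulation will reduce heat loss.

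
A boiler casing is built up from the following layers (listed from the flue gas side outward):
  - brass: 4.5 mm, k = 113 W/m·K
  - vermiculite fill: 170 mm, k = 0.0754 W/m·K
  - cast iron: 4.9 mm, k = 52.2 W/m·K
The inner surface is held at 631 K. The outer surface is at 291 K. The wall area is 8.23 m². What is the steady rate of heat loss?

Q ≈ 1240 W

Thermal resistances in series:
R_brass = L/(kA) = 0.0045/(113×8.23) = 4.839×10^-6 K/W
R_vermiculite fill = L/(kA) = 0.17/(0.0754×8.23) = 0.274 K/W
R_cast iron = L/(kA) = 0.0049/(52.2×8.23) = 1.141×10^-5 K/W
R_total = 0.274 K/W
Q = ΔT / R_total = 340 / 0.274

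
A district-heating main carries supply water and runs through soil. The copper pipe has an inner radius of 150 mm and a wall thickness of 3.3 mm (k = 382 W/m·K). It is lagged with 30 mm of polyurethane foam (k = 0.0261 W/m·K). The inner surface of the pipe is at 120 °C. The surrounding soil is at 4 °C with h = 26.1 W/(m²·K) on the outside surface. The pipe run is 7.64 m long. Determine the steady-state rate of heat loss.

Q ≈ 789 W

Radial resistances (cylindrical: R_cond = ln(r_o/r_i)/(2πkL), R_conv = 1/(h·2πrL)):
R_copper pipe wall = ln(153.3/150)/(2π×382×7.64) = 1.187×10^-6 K/W
R_polyurethane foam = ln(183.3/153.3)/(2π×0.0261×7.64) = 0.1427 K/W
R_outer film = 1/(h_o·2πr_oL) = 1/(26.1×2π×0.1833×7.64) = 0.004354 K/W
R_total = 0.147 K/W
Q = ΔT/R_total = 116/0.147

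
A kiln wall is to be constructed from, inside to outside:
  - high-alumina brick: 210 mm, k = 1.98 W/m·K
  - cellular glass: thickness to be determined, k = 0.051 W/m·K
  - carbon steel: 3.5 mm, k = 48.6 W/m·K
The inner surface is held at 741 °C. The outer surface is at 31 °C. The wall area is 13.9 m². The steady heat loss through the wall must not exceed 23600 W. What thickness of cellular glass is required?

L ≈ 15.9 mm

Series thermal resistances:
R_high-alumina brick = L/(kA) = 0.21/(1.98×13.9) = 0.00763 K/W
R_carbon steel = L/(kA) = 0.0035/(48.6×13.9) = 5.181×10^-6 K/W
Sum of the known resistances R_other = 0.007635 K/W
Required total resistance R_tot = ΔT/Q_allow = 710/23600 = 0.03008 K/W
R_cellular glass = R_tot − R_other = 0.02245 K/W
L = R·k·A = 0.02245×0.051×13.9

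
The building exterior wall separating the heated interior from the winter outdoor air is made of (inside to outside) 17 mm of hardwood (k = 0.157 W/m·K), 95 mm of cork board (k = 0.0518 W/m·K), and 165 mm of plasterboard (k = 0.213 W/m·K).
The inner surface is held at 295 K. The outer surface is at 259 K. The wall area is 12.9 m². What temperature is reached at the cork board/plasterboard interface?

T ≈ 269 K

Using the resistance-network approach (series):
R_hardwood = L/(kA) = 0.017/(0.157×12.9) = 0.008394 K/W
R_cork board = L/(kA) = 0.095/(0.0518×12.9) = 0.1422 K/W
R_plasterboard = L/(kA) = 0.165/(0.213×12.9) = 0.06005 K/W
R_total = 0.2106 K/W;  Q = ΔT/R_total = 36/0.2106 = 170.9 W
T_interface = T_inner − Q·ΣR(inner→interface) = 295 − 171×0.1506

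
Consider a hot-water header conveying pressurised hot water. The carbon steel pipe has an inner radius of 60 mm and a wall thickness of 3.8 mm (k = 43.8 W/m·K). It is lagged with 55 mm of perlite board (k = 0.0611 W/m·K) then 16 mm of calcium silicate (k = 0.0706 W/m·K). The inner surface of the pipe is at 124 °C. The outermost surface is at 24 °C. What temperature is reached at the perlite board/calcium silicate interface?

Radial resistances (cylindrical: R_cond = ln(r_o/r_i)/(2πkL), R_conv = 1/(h·2πrL)):
R_carbon steel pipe wall = ln(63.8/60)/(2π×43.8×1) = 2.231×10^-4 K/W
R_perlite board = ln(118.8/63.8)/(2π×0.0611×1) = 1.619 K/W
R_calcium silicate = ln(134.8/118.8)/(2π×0.0706×1) = 0.2848 K/W
R_total = 1.904 K/W
Q = ΔT/R_total = 100/1.904
Q = 52.5 W/m
T_interface = T_inner − Q·ΣR(inner→interface) = 124 − 52.5×1.62

T ≈ 39 °C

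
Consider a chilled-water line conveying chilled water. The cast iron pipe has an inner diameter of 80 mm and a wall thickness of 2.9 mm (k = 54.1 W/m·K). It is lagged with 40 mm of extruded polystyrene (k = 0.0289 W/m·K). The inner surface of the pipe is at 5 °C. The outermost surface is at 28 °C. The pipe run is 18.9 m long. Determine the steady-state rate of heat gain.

Treating each annulus and film as a series resistance:
R_cast iron pipe wall = ln(42.9/40)/(2π×54.1×18.9) = 1.089×10^-5 K/W
R_extruded polystyrene = ln(82.9/42.9)/(2π×0.0289×18.9) = 0.192 K/W
R_total = 0.192 K/W
Q = ΔT/R_total = 23/0.192

Q ≈ 120 W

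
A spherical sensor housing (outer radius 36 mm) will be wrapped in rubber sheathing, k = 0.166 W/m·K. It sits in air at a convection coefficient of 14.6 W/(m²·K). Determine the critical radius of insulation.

r_cr ≈ 22.7 mm

For a sphere r_cr = 2k/h = 2×0.166/14.6
r_cr = 22.7 mm; since the bare radius (36 mm) is above r_cr, any added insulation will reduce heat loss.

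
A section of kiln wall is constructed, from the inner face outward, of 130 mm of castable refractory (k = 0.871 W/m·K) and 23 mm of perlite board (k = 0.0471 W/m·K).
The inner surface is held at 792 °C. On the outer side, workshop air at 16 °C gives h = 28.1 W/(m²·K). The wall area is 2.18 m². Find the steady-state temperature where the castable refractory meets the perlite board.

Thermal resistances in series:
R_castable refractory = L/(kA) = 0.13/(0.871×2.18) = 0.06847 K/W
R_perlite board = L/(kA) = 0.023/(0.0471×2.18) = 0.224 K/W
R_outer film = 1/(h_o·A) = 1/(28.1×2.18) = 0.01632 K/W
R_total = 0.3088 K/W;  Q = ΔT/R_total = 776/0.3088 = 2513 W
T_interface = T_inner − Q·ΣR(inner→interface) = 792 − 2510×0.06847

T ≈ 620 °C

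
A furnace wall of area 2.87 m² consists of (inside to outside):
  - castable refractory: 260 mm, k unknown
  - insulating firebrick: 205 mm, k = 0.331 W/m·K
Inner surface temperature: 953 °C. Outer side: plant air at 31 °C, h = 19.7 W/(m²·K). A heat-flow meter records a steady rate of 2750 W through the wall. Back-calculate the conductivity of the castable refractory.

k ≈ 0.89 W/(m·K)

Series thermal resistances:
R_insulating firebrick = L/(kA) = 0.205/(0.331×2.87) = 0.2158 K/W
R_outer film = 1/(h_o·A) = 1/(19.7×2.87) = 0.01769 K/W
Sum of known resistances R_other = 0.2335 K/W
Total R = ΔT/Q = 922/2750 = 0.3353 K/W
R_castable refractory = R_total − R_other = 0.1018 K/W
k = L/(R·A) = 0.26/(0.1018×2.87)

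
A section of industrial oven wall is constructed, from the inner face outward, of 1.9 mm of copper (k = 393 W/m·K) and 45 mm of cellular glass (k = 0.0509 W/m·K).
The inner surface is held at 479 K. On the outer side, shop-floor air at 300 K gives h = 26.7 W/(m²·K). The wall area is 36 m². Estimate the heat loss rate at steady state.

Treating each layer as a thermal resistance in series:
R_copper = L/(kA) = 0.0019/(393×36) = 1.343×10^-7 K/W
R_cellular glass = L/(kA) = 0.045/(0.0509×36) = 0.02456 K/W
R_outer film = 1/(h_o·A) = 1/(26.7×36) = 0.00104 K/W
R_total = 0.0256 K/W
Q = ΔT / R_total = 179 / 0.0256

Q ≈ 6990 W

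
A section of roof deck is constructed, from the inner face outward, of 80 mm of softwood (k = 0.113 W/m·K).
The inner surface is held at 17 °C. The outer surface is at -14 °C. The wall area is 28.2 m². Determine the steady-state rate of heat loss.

Q ≈ 1230 W

Series thermal resistances:
R_softwood = L/(kA) = 0.08/(0.113×28.2) = 0.02511 K/W
R_total = 0.02511 K/W
Q = ΔT / R_total = 31 / 0.02511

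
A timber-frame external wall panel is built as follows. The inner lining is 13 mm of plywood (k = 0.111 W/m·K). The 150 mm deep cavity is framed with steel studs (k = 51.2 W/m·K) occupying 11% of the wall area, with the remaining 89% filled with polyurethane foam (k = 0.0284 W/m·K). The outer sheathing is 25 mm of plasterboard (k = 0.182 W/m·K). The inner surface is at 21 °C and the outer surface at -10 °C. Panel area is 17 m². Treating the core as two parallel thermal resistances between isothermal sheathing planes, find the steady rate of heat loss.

Q ≈ 1880 W

Sheathing layers in series; stud and cavity paths in parallel between them.
R_inner = 0.013/(0.111×17) = 0.006889 K/W
R_stud  = 0.15/(51.2×0.11×17) = 0.001567 K/W
R_cav   = 0.15/(0.0284×0.89×17) = 0.3491 K/W
1/R_core = 1/R_stud + 1/R_cav → R_core = 0.00156 K/W
R_outer = 0.025/(0.182×17) = 0.00808 K/W
R_total = 0.01653 K/W
Q = ΔT/R_total = 31/0.01653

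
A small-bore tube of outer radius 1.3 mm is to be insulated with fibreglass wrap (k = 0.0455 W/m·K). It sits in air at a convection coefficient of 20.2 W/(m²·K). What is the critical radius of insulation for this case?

r_cr ≈ 2.25 mm

For a cylinder r_cr = k/h = 0.0455/20.2
r_cr = 2.25 mm; since the bare radius (1.3 mm) is below r_cr, adding a thin layer of insulation will *increase* heat loss.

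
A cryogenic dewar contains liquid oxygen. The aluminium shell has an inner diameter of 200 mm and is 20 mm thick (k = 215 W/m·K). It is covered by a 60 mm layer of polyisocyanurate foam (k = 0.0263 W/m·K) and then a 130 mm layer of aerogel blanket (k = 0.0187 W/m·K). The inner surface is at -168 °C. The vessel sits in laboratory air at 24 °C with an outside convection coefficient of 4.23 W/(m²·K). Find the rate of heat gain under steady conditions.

Spherical conduction: R = (1/r_in − 1/r_out)/(4πk) per layer; series-sum.
R_aluminium shell = (1/0.1 − 1/0.12)/(4π×215) = 6.169×10^-4 K/W
R_polyisocyanurate foam = (1/0.12 − 1/0.18)/(4π×0.0263) = 8.405 K/W
R_aerogel blanket = (1/0.18 − 1/0.31)/(4π×0.0187) = 9.914 K/W
R_outer film = 1/(h·4πr_o²) = 1/(4.23×4π×0.31²) = 0.1958 K/W
R_total = 18.52 K/W
Q = ΔT/R_total = 192/18.52

Q ≈ 10.4 W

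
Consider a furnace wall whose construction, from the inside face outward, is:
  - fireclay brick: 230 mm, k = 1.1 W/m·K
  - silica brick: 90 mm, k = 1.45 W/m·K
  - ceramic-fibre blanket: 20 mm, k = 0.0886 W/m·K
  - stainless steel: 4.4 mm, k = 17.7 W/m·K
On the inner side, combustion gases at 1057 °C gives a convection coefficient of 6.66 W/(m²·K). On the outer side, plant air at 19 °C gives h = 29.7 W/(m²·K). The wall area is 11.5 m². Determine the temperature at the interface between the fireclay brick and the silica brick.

Thermal resistances in series:
R_inner film = 1/(h_i·A) = 1/(6.66×11.5) = 0.01306 K/W
R_fireclay brick = L/(kA) = 0.23/(1.1×11.5) = 0.01818 K/W
R_silica brick = L/(kA) = 0.09/(1.45×11.5) = 0.005397 K/W
R_ceramic-fibre blanket = L/(kA) = 0.02/(0.0886×11.5) = 0.01963 K/W
R_stainless steel = L/(kA) = 0.0044/(17.7×11.5) = 2.162×10^-5 K/W
R_outer film = 1/(h_o·A) = 1/(29.7×11.5) = 0.002928 K/W
R_total = 0.05921 K/W;  Q = ΔT/R_total = 1038/0.05921 = 17530 W
T_interface = T_inner − Q·ΣR(inner→interface) = 1057 − 17500×0.03124

T ≈ 509 °C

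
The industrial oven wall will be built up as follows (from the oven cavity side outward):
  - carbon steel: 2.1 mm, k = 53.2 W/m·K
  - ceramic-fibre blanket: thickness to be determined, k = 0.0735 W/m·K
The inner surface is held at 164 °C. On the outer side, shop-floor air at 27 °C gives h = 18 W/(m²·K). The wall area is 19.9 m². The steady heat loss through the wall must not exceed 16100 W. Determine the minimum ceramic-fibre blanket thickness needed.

L ≈ 8.36 mm

Thermal resistances in series:
R_carbon steel = L/(kA) = 0.0021/(53.2×19.9) = 1.984×10^-6 K/W
R_outer film = 1/(h_o·A) = 1/(18×19.9) = 0.002792 K/W
Sum of the known resistances R_other = 0.002794 K/W
Required total resistance R_tot = ΔT/Q_allow = 137/16100 = 0.008509 K/W
R_ceramic-fibre blanket = R_tot − R_other = 0.005716 K/W
L = R·k·A = 0.005716×0.0735×19.9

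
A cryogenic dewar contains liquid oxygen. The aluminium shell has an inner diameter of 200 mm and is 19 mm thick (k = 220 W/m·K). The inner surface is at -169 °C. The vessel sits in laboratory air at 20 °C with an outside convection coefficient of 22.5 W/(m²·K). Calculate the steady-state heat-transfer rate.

For a spherical shell R = (1/r₁ − 1/r₂)/(4πk); film R = 1/(h·4πr²). In series:
R_aluminium shell = (1/0.1 − 1/0.119)/(4π×220) = 5.775×10^-4 K/W
R_outer film = 1/(h·4πr_o²) = 1/(22.5×4π×0.119²) = 0.2498 K/W
R_total = 0.2503 K/W
Q = ΔT/R_total = 189/0.2503

Q ≈ 755 W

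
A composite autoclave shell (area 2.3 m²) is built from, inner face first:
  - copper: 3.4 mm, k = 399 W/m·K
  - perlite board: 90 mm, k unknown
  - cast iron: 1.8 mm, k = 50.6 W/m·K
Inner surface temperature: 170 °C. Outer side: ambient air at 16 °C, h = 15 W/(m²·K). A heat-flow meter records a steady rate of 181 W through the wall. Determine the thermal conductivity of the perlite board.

Model the wall as resistances in series:
R_copper = L/(kA) = 0.0034/(399×2.3) = 3.705×10^-6 K/W
R_cast iron = L/(kA) = 0.0018/(50.6×2.3) = 1.547×10^-5 K/W
R_outer film = 1/(h_o·A) = 1/(15×2.3) = 0.02899 K/W
Sum of known resistances R_other = 0.029 K/W
Total R = ΔT/Q = 154/181 = 0.8508 K/W
R_perlite board = R_total − R_other = 0.8218 K/W
k = L/(R·A) = 0.09/(0.8218×2.3)

k ≈ 0.0476 W/(m·K)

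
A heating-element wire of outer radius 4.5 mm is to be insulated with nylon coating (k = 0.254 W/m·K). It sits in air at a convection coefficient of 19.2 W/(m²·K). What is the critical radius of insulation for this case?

For a cylinder r_cr = k/h = 0.254/19.2
r_cr = 13.2 mm; since the bare radius (4.5 mm) is below r_cr, adding a thin layer of insulation will *increase* heat loss.

r_cr ≈ 13.2 mm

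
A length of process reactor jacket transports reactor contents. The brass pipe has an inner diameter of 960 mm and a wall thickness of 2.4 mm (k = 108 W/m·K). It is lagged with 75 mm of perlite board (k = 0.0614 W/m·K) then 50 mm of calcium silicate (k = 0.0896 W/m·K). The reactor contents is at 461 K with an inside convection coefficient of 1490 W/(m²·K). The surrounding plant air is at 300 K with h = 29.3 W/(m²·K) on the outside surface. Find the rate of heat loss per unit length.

q′ ≈ 300 W/m

Per-layer cylindrical resistances, series-summed:
R_inner film = 1/(h_i·2πr₁L) = 1/(1490×2π×0.48×1) = 2.225×10^-4 K/W
R_brass pipe wall = ln(482.4/480)/(2π×108×1) = 7.35×10^-6 K/W
R_perlite board = ln(557.4/482.4)/(2π×0.0614×1) = 0.3746 K/W
R_calcium silicate = ln(607.4/557.4)/(2π×0.0896×1) = 0.1526 K/W
R_outer film = 1/(h_o·2πr_oL) = 1/(29.3×2π×0.6074×1) = 0.008943 K/W
R_total = 0.5363 K/W
Q = ΔT/R_total = 161/0.5363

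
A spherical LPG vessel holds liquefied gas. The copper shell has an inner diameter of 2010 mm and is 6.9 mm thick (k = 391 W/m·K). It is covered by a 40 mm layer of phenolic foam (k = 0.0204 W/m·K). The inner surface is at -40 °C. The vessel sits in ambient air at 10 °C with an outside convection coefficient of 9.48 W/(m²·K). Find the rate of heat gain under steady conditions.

For a spherical shell R = (1/r₁ − 1/r₂)/(4πk); film R = 1/(h·4πr²). In series:
R_copper shell = (1/1.005 − 1/1.0119)/(4π×391) = 1.381×10^-6 K/W
R_phenolic foam = (1/1.0119 − 1/1.0519)/(4π×0.0204) = 0.1466 K/W
R_outer film = 1/(h·4πr_o²) = 1/(9.48×4π×1.0519²) = 0.007586 K/W
R_total = 0.1542 K/W
Q = ΔT/R_total = 50/0.1542

Q ≈ 324 W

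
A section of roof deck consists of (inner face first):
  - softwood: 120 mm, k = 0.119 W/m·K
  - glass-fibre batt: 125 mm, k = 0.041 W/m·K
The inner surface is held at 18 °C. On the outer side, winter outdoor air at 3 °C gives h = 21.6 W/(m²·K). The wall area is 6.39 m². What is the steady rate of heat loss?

Q ≈ 23.4 W

Model the wall as resistances in series:
R_softwood = L/(kA) = 0.12/(0.119×6.39) = 0.1578 K/W
R_glass-fibre batt = L/(kA) = 0.125/(0.041×6.39) = 0.4771 K/W
R_outer film = 1/(h_o·A) = 1/(21.6×6.39) = 0.007245 K/W
R_total = 0.6422 K/W
Q = ΔT / R_total = 15 / 0.6422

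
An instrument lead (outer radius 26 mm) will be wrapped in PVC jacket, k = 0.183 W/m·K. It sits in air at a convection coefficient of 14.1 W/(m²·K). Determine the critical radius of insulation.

r_cr ≈ 13 mm

For a cylinder r_cr = k/h = 0.183/14.1
r_cr = 13 mm; since the bare radius (26 mm) is above r_cr, any added insulation will reduce heat loss.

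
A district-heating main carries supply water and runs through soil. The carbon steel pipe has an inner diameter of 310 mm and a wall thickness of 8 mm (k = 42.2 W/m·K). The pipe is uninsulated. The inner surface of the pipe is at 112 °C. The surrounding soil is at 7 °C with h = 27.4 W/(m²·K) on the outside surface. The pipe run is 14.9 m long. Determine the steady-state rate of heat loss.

Q ≈ 43700 W

Treating each annulus and film as a series resistance:
R_carbon steel pipe wall = ln(163/155)/(2π×42.2×14.9) = 1.274×10^-5 K/W
R_outer film = 1/(h_o·2πr_oL) = 1/(27.4×2π×0.163×14.9) = 0.002392 K/W
R_total = 0.002404 K/W
Q = ΔT/R_total = 105/0.002404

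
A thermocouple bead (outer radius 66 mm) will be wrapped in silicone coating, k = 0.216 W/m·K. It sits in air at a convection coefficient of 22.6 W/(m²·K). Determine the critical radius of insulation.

r_cr ≈ 19.1 mm

For a sphere r_cr = 2k/h = 2×0.216/22.6
r_cr = 19.1 mm; since the bare radius (66 mm) is above r_cr, any added insulation will reduce heat loss.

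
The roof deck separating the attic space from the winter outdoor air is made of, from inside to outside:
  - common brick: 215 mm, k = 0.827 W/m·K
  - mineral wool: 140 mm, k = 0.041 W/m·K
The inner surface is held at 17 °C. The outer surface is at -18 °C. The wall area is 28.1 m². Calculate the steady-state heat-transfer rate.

Model the wall as resistances in series:
R_common brick = L/(kA) = 0.215/(0.827×28.1) = 0.009252 K/W
R_mineral wool = L/(kA) = 0.14/(0.041×28.1) = 0.1215 K/W
R_total = 0.1308 K/W
Q = ΔT / R_total = 35 / 0.1308

Q ≈ 268 W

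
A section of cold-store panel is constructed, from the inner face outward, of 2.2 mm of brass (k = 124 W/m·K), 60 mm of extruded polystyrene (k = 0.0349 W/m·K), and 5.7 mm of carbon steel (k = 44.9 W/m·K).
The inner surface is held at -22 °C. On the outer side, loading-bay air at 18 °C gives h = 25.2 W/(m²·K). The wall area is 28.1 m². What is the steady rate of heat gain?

Q ≈ 639 W

Thermal resistances in series:
R_brass = L/(kA) = 0.0022/(124×28.1) = 6.314×10^-7 K/W
R_extruded polystyrene = L/(kA) = 0.06/(0.0349×28.1) = 0.06118 K/W
R_carbon steel = L/(kA) = 0.0057/(44.9×28.1) = 4.518×10^-6 K/W
R_outer film = 1/(h_o·A) = 1/(25.2×28.1) = 0.001412 K/W
R_total = 0.0626 K/W
Q = ΔT / R_total = 40 / 0.0626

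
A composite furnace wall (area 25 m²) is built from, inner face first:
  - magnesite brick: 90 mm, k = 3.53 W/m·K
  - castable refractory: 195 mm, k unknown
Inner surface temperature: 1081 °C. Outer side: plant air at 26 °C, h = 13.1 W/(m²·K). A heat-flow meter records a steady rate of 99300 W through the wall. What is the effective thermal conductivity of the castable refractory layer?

k ≈ 1.19 W/(m·K)

Treating each layer as a thermal resistance in series:
R_magnesite brick = L/(kA) = 0.09/(3.53×25) = 0.00102 K/W
R_outer film = 1/(h_o·A) = 1/(13.1×25) = 0.003053 K/W
Sum of known resistances R_other = 0.004073 K/W
Total R = ΔT/Q = 1055/99300 = 0.01062 K/W
R_castable refractory = R_total − R_other = 0.006551 K/W
k = L/(R·A) = 0.195/(0.006551×25)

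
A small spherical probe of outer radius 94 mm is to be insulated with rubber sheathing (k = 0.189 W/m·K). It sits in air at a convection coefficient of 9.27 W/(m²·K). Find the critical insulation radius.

r_cr ≈ 40.8 mm

For a sphere r_cr = 2k/h = 2×0.189/9.27
r_cr = 40.8 mm; since the bare radius (94 mm) is above r_cr, any added insulation will reduce heat loss.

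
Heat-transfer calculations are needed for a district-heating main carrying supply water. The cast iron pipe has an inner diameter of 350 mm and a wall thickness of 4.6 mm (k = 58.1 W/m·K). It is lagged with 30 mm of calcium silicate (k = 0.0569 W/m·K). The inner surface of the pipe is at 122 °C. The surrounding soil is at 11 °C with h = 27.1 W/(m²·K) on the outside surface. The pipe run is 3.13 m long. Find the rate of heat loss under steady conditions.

Treating each annulus and film as a series resistance:
R_cast iron pipe wall = ln(179.6/175)/(2π×58.1×3.13) = 2.271×10^-5 K/W
R_calcium silicate = ln(209.6/179.6)/(2π×0.0569×3.13) = 0.138 K/W
R_outer film = 1/(h_o·2πr_oL) = 1/(27.1×2π×0.2096×3.13) = 0.008952 K/W
R_total = 0.147 K/W
Q = ΔT/R_total = 111/0.147

Q ≈ 755 W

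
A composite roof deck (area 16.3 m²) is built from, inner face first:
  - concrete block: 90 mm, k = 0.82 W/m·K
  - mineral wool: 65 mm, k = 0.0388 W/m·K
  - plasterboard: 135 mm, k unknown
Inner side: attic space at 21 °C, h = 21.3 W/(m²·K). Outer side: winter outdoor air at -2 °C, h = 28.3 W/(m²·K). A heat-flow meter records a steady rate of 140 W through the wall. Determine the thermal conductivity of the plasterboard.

k ≈ 0.167 W/(m·K)

Model the wall as resistances in series:
R_inner film = 1/(h_i·A) = 1/(21.3×16.3) = 0.00288 K/W
R_concrete block = L/(kA) = 0.09/(0.82×16.3) = 0.006734 K/W
R_mineral wool = L/(kA) = 0.065/(0.0388×16.3) = 0.1028 K/W
R_outer film = 1/(h_o·A) = 1/(28.3×16.3) = 0.002168 K/W
Sum of known resistances R_other = 0.1146 K/W
Total R = ΔT/Q = 23/140 = 0.1643 K/W
R_plasterboard = R_total − R_other = 0.04973 K/W
k = L/(R·A) = 0.135/(0.04973×16.3)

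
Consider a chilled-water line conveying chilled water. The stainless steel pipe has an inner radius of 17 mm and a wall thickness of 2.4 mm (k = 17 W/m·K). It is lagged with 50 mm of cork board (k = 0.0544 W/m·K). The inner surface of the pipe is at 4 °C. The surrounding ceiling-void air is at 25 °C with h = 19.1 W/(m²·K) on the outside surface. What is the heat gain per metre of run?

q′ ≈ 5.45 W/m

Cylindrical conduction, so R = ln(r₂/r₁)/(2πkL) per layer, in series:
R_stainless steel pipe wall = ln(19.4/17)/(2π×17×1) = 0.001236 K/W
R_cork board = ln(69.4/19.4)/(2π×0.0544×1) = 3.729 K/W
R_outer film = 1/(h_o·2πr_oL) = 1/(19.1×2π×0.0694×1) = 0.1201 K/W
R_total = 3.85 K/W
Q = ΔT/R_total = 21/3.85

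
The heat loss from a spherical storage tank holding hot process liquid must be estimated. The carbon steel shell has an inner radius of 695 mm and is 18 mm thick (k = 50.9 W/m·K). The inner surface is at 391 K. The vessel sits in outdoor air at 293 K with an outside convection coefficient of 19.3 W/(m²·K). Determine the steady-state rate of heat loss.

Q ≈ 12000 W

Radial (spherical) resistances in series:
R_carbon steel shell = (1/0.695 − 1/0.713)/(4π×50.9) = 5.679×10^-5 K/W
R_outer film = 1/(h·4πr_o²) = 1/(19.3×4π×0.713²) = 0.008111 K/W
R_total = 0.008167 K/W
Q = ΔT/R_total = 98/0.008167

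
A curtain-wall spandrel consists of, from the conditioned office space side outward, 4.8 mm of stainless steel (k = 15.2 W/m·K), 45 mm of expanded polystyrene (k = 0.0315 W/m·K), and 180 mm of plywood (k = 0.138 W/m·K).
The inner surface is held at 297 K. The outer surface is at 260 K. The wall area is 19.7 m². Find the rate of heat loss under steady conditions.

Series thermal resistances:
R_stainless steel = L/(kA) = 0.0048/(15.2×19.7) = 1.603×10^-5 K/W
R_expanded polystyrene = L/(kA) = 0.045/(0.0315×19.7) = 0.07252 K/W
R_plywood = L/(kA) = 0.18/(0.138×19.7) = 0.06621 K/W
R_total = 0.1387 K/W
Q = ΔT / R_total = 37 / 0.1387

Q ≈ 267 W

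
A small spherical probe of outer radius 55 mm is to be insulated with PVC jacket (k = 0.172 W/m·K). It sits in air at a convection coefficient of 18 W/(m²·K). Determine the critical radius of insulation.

For a sphere r_cr = 2k/h = 2×0.172/18
r_cr = 19.1 mm; since the bare radius (55 mm) is above r_cr, any added insulation will reduce heat loss.

r_cr ≈ 19.1 mm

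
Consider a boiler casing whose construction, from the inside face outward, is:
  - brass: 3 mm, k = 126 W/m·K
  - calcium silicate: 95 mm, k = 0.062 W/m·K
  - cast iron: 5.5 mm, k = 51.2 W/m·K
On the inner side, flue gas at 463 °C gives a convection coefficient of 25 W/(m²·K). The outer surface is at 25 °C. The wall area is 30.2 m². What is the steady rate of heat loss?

Q ≈ 8410 W

Using the resistance-network approach (series):
R_inner film = 1/(h_i·A) = 1/(25×30.2) = 0.001325 K/W
R_brass = L/(kA) = 0.003/(126×30.2) = 7.884×10^-7 K/W
R_calcium silicate = L/(kA) = 0.095/(0.062×30.2) = 0.05074 K/W
R_cast iron = L/(kA) = 0.0055/(51.2×30.2) = 3.557×10^-6 K/W
R_total = 0.05207 K/W
Q = ΔT / R_total = 438 / 0.05207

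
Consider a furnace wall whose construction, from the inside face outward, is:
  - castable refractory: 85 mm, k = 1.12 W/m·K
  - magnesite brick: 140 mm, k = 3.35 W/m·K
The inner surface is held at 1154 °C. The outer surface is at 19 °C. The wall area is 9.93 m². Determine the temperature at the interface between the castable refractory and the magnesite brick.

Using the resistance-network approach (series):
R_castable refractory = L/(kA) = 0.085/(1.12×9.93) = 0.007643 K/W
R_magnesite brick = L/(kA) = 0.14/(3.35×9.93) = 0.004209 K/W
R_total = 0.01185 K/W;  Q = ΔT/R_total = 1135/0.01185 = 95770 W
T_interface = T_inner − Q·ΣR(inner→interface) = 1154 − 95800×0.007643

T ≈ 422 °C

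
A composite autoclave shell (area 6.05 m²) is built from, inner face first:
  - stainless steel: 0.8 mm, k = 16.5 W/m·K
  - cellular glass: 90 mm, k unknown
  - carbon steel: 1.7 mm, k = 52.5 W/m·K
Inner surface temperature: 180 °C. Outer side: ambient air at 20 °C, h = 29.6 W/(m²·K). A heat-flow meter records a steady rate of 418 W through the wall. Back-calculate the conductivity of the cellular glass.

Model the wall as resistances in series:
R_stainless steel = L/(kA) = 0.0008/(16.5×6.05) = 8.014×10^-6 K/W
R_carbon steel = L/(kA) = 0.0017/(52.5×6.05) = 5.352×10^-6 K/W
R_outer film = 1/(h_o·A) = 1/(29.6×6.05) = 0.005584 K/W
Sum of known resistances R_other = 0.005597 K/W
Total R = ΔT/Q = 160/418 = 0.3828 K/W
R_cellular glass = R_total − R_other = 0.3772 K/W
k = L/(R·A) = 0.09/(0.3772×6.05)

k ≈ 0.0394 W/(m·K)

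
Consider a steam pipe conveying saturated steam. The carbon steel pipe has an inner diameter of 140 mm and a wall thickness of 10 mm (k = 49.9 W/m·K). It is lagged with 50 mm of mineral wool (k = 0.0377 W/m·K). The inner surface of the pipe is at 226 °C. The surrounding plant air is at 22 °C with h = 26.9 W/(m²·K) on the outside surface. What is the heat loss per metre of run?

Cylindrical conduction, so R = ln(r₂/r₁)/(2πkL) per layer, in series:
R_carbon steel pipe wall = ln(80/70)/(2π×49.9×1) = 4.259×10^-4 K/W
R_mineral wool = ln(130/80)/(2π×0.0377×1) = 2.05 K/W
R_outer film = 1/(h_o·2πr_oL) = 1/(26.9×2π×0.13×1) = 0.04551 K/W
R_total = 2.096 K/W
Q = ΔT/R_total = 204/2.096

q′ ≈ 97.3 W/m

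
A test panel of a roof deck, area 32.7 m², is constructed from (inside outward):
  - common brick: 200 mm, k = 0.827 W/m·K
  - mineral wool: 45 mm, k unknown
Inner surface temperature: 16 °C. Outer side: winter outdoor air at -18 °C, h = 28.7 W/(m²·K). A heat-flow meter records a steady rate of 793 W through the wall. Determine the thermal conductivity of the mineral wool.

k ≈ 0.04 W/(m·K)

Model the wall as resistances in series:
R_common brick = L/(kA) = 0.2/(0.827×32.7) = 0.007396 K/W
R_outer film = 1/(h_o·A) = 1/(28.7×32.7) = 0.001066 K/W
Sum of known resistances R_other = 0.008461 K/W
Total R = ΔT/Q = 34/793 = 0.04288 K/W
R_mineral wool = R_total − R_other = 0.03441 K/W
k = L/(R·A) = 0.045/(0.03441×32.7)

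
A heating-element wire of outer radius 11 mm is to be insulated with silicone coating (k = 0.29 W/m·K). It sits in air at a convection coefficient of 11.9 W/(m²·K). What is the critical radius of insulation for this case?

r_cr ≈ 24.4 mm

For a cylinder r_cr = k/h = 0.29/11.9
r_cr = 24.4 mm; since the bare radius (11 mm) is below r_cr, adding a thin layer of insulation will *increase* heat loss.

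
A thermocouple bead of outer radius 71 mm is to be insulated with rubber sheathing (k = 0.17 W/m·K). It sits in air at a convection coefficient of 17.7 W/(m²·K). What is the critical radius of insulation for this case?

r_cr ≈ 19.2 mm

For a sphere r_cr = 2k/h = 2×0.17/17.7
r_cr = 19.2 mm; since the bare radius (71 mm) is above r_cr, any added insulation will reduce heat loss.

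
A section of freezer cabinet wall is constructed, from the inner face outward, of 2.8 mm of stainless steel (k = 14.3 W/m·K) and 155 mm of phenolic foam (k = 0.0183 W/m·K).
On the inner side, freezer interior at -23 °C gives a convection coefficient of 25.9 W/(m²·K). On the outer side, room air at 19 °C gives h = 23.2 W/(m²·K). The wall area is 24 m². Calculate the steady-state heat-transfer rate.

Q ≈ 118 W

Series thermal resistances:
R_inner film = 1/(h_i·A) = 1/(25.9×24) = 0.001609 K/W
R_stainless steel = L/(kA) = 0.0028/(14.3×24) = 8.159×10^-6 K/W
R_phenolic foam = L/(kA) = 0.155/(0.0183×24) = 0.3529 K/W
R_outer film = 1/(h_o·A) = 1/(23.2×24) = 0.001796 K/W
R_total = 0.3563 K/W
Q = ΔT / R_total = 42 / 0.3563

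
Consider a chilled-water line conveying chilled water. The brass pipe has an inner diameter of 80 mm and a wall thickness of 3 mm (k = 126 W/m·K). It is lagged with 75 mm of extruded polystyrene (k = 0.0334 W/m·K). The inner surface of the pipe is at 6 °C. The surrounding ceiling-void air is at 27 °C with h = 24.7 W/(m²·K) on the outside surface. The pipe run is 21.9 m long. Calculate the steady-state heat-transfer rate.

Radial resistances (cylindrical: R_cond = ln(r_o/r_i)/(2πkL), R_conv = 1/(h·2πrL)):
R_brass pipe wall = ln(43/40)/(2π×126×21.9) = 4.171×10^-6 K/W
R_extruded polystyrene = ln(118/43)/(2π×0.0334×21.9) = 0.2196 K/W
R_outer film = 1/(h_o·2πr_oL) = 1/(24.7×2π×0.118×21.9) = 0.002493 K/W
R_total = 0.2221 K/W
Q = ΔT/R_total = 21/0.2221

Q ≈ 94.5 W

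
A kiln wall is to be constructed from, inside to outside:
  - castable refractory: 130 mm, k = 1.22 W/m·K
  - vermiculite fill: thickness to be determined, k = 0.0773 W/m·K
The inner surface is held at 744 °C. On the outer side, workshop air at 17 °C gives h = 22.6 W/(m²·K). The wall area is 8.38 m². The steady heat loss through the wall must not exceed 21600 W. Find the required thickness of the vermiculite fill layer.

Treating each layer as a thermal resistance in series:
R_castable refractory = L/(kA) = 0.13/(1.22×8.38) = 0.01272 K/W
R_outer film = 1/(h_o·A) = 1/(22.6×8.38) = 0.00528 K/W
Sum of the known resistances R_other = 0.018 K/W
Required total resistance R_tot = ΔT/Q_allow = 727/21600 = 0.03366 K/W
R_vermiculite fill = R_tot − R_other = 0.01566 K/W
L = R·k·A = 0.01566×0.0773×8.38

L ≈ 10.1 mm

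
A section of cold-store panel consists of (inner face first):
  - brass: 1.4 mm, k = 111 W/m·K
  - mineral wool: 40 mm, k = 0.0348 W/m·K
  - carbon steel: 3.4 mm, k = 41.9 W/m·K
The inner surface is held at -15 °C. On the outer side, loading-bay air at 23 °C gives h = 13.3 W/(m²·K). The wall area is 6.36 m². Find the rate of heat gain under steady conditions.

Using the resistance-network approach (series):
R_brass = L/(kA) = 0.0014/(111×6.36) = 1.983×10^-6 K/W
R_mineral wool = L/(kA) = 0.04/(0.0348×6.36) = 0.1807 K/W
R_carbon steel = L/(kA) = 0.0034/(41.9×6.36) = 1.276×10^-5 K/W
R_outer film = 1/(h_o·A) = 1/(13.3×6.36) = 0.01182 K/W
R_total = 0.1926 K/W
Q = ΔT / R_total = 38 / 0.1926

Q ≈ 197 W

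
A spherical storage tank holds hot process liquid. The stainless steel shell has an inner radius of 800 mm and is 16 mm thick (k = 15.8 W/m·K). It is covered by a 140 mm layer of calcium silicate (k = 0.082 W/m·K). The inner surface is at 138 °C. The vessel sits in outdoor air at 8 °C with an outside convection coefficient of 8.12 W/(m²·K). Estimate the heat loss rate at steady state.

Q ≈ 703 W

For a spherical shell R = (1/r₁ − 1/r₂)/(4πk); film R = 1/(h·4πr²). In series:
R_stainless steel shell = (1/0.8 − 1/0.816)/(4π×15.8) = 1.234×10^-4 K/W
R_calcium silicate = (1/0.816 − 1/0.956)/(4π×0.082) = 0.1742 K/W
R_outer film = 1/(h·4πr_o²) = 1/(8.12×4π×0.956²) = 0.01072 K/W
R_total = 0.185 K/W
Q = ΔT/R_total = 130/0.185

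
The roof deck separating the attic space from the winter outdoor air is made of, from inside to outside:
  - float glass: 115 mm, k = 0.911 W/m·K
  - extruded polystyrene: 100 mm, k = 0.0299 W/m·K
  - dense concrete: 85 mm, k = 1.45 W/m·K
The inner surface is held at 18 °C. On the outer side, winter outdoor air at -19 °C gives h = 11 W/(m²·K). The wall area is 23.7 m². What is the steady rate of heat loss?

Thermal resistances in series:
R_float glass = L/(kA) = 0.115/(0.911×23.7) = 0.005326 K/W
R_extruded polystyrene = L/(kA) = 0.1/(0.0299×23.7) = 0.1411 K/W
R_dense concrete = L/(kA) = 0.085/(1.45×23.7) = 0.002473 K/W
R_outer film = 1/(h_o·A) = 1/(11×23.7) = 0.003836 K/W
R_total = 0.1528 K/W
Q = ΔT / R_total = 37 / 0.1528

Q ≈ 242 W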